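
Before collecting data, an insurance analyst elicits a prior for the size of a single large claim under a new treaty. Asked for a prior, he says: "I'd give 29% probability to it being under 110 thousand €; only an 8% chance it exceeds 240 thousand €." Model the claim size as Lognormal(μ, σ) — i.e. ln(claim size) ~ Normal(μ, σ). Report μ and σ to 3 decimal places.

If T ~ Lognormal(μ,σ) then ln T ~ Normal(μ,σ), so the p-quantile of ln T is μ + z_p·σ.
ln(110) = 4.7 and ln(240) = 5.481; z_{0.29} = -0.5534, z_{0.92} = 1.405.
σ = (5.481 − 4.7)/(1.405 − (-0.5534)) = 0.398.
μ = 4.7 − (-0.5534)·0.398 = 4.921.

μ ≈ 4.921, σ ≈ 0.398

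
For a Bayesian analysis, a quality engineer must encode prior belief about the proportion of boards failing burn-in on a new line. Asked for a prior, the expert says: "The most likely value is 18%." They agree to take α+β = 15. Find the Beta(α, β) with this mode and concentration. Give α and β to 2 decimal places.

α = 3.34, β = 11.66

For α,β > 1 the Beta mode is (α−1)/(α+β−2). With α+β = 15, the mode is (α−1)/13.
Set (α−1)/13 = 0.18 → α = 1 + 0.18·13 = 3.34.
β = 15 − α = 11.66.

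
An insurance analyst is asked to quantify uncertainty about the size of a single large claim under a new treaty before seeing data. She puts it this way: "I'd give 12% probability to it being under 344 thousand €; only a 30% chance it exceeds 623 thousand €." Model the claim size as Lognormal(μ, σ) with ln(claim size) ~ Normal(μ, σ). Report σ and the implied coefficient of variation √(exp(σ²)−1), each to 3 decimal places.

If T ~ Lognormal(μ,σ) then ln T ~ Normal(μ,σ), so the p-quantile of ln T is μ + z_p·σ.
ln(344) = 5.841 and ln(623) = 6.435; z_{0.12} = -1.175, z_{0.7} = 0.5244.
σ = (6.435 − 5.841)/(0.5244 − (-1.175)) = 0.349.
μ = 5.841 − (-1.175)·0.349 = 6.251.
CV = √(exp(σ²)−1) = √(exp(0.1221)−1) = 0.360.

σ ≈ 0.349, CV ≈ 0.360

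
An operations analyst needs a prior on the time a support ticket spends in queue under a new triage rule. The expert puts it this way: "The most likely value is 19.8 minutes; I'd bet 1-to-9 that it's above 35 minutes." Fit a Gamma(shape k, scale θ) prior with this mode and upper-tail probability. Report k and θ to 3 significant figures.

k ≈ 6.86, θ ≈ 3.38

Gamma(k,θ) with k>1 has mode (k−1)θ, so θ = 19.8/(k−1).
Need P(X < 35) = 0.9 with θ tied to k this way. Start at k = 2, θ = 19.8: P(X<35) ≈ 0.527.
Too low — raise k to concentrate. Iterating converges to k ≈ 6.86.
Then θ = 19.8/(6.86−1) ≈ 3.38.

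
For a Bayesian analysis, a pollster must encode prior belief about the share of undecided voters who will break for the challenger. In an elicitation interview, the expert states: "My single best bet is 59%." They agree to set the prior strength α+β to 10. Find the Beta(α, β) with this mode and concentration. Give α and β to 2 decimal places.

α = 5.72, β = 4.28

For α,β > 1 the Beta mode is (α−1)/(α+β−2). With α+β = 10, the mode is (α−1)/8.
Set (α−1)/8 = 0.59 → α = 1 + 0.59·8 = 5.72.
β = 10 − α = 4.28.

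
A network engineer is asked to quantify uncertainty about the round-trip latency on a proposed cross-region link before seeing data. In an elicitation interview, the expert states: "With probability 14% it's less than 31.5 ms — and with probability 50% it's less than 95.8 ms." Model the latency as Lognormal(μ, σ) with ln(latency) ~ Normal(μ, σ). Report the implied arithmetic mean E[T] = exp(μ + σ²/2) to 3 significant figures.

If T ~ Lognormal(μ,σ) then ln T ~ Normal(μ,σ), so the p-quantile of ln T is μ + z_p·σ.
ln(31.5) = 3.45 and ln(95.8) = 4.562; z_{0.14} = -1.08, z_{0.5} = 0.
σ = (4.562 − 3.45)/(0 − (-1.08)) = 1.030.
μ = 3.45 − (-1.08)·1.030 = 4.562.
E[T] = exp(μ + σ²/2) = exp(4.562 + 0.5300) = 163 ms.

E[T] ≈ 163 ms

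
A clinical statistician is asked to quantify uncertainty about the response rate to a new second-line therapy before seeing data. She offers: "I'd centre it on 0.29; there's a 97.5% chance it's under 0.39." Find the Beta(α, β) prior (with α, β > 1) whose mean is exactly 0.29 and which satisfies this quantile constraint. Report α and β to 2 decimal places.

With mean 0.29 fixed, write α = 0.29s, β = 0.71s where s = α+β.
Need P(θ < 0.39) = 0.975 under Beta(0.29s, 0.71s). Normal approximation: (q−m)/√(m(1−m)/s) ≈ z_{0.975} = 1.96, so s ≈ 0.29·0.71·(1.96)²/(0.39−0.29)² = 79.1.
At s = 79.1: P(θ<0.39) ≈ 0.970. Adjusting to match 0.975 gives s ≈ 85.42.
So α = 0.29·85.42 ≈ 24.77, β = 0.71·85.42 ≈ 60.65.

α ≈ 24.77, β ≈ 60.65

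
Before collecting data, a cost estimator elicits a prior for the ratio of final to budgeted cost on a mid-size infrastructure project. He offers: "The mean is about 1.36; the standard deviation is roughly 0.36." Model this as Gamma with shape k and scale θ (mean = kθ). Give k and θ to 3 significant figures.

k ≈ 14.3, θ ≈ 0.0953

For Gamma(k, scale θ): mean = kθ, variance = kθ², so CV = 1/√k.
CV = SD/mean = 0.36/1.36 = 0.2647, hence k = 1/CV² = 14.3.
Then θ = mean/k = 1.36/14.3 = 0.0953.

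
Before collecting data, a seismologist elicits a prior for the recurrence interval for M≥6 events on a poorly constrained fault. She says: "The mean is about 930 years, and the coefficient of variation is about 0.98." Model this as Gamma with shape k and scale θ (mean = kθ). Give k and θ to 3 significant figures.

For Gamma(k, scale θ): mean = kθ, variance = kθ², so CV = 1/√k.
CV = 0.98, hence k = 1/CV² = 1.04.
Then θ = mean/k = 930/1.04 = 893.

k ≈ 1.04, θ ≈ 893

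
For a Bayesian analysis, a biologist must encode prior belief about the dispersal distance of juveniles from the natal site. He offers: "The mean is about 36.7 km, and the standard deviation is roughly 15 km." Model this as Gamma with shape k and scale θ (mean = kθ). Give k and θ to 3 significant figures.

k ≈ 5.99, θ ≈ 6.13

For Gamma(k, scale θ): mean = kθ, variance = kθ², so CV = 1/√k.
CV = SD/mean = 15/36.7 = 0.4087, hence k = 1/CV² = 5.99.
Then θ = mean/k = 36.7/5.99 = 6.13.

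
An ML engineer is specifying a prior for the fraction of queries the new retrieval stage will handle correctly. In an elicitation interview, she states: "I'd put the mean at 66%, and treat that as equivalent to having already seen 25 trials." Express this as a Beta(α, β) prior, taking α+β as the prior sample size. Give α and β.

α = 16.5, β = 8.5

Under the effective-sample-size interpretation, Beta(α, β) has prior mean α/(α+β) and prior sample size α+β.
So α+β = 25 and α/(α+β) = 0.66, giving α = 0.66·25 = 16.5 and β = 25 − 16.5 = 8.5.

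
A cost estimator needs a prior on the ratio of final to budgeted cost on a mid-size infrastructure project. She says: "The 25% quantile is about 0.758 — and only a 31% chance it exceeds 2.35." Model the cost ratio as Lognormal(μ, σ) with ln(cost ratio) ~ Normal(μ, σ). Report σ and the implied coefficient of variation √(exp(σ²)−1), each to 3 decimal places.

If T ~ Lognormal(μ,σ) then ln T ~ Normal(μ,σ), so the p-quantile of ln T is μ + z_p·σ.
ln(0.758) = -0.2771 and ln(2.35) = 0.8544; z_{0.25} = -0.6745, z_{0.69} = 0.4959.
σ = (0.8544 − -0.2771)/(0.4959 − (-0.6745)) = 0.967.
μ = -0.2771 − (-0.6745)·0.967 = 0.375.
CV = √(exp(σ²)−1) = √(exp(0.9347)−1) = 1.244.

σ ≈ 0.967, CV ≈ 1.244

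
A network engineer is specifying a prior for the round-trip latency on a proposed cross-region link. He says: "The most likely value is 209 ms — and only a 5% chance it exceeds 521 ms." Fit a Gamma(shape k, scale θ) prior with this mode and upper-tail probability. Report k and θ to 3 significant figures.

Gamma(k,θ) with k>1 has mode (k−1)θ, so θ = 209/(k−1).
Need P(X < 521) = 0.95 with θ tied to k this way. Start at k = 2, θ = 209: P(X<521) ≈ 0.711.
Too low — raise k to concentrate. Iterating converges to k ≈ 4.26.
Then θ = 209/(4.26−1) ≈ 64.2.

k ≈ 4.26, θ ≈ 64.2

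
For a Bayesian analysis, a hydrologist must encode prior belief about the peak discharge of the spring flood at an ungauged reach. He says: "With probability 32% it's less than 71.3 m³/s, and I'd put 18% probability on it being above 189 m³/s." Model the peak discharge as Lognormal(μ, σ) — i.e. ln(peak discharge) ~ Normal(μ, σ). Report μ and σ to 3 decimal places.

μ ≈ 4.597, σ ≈ 0.705

If T ~ Lognormal(μ,σ) then ln T ~ Normal(μ,σ), so the p-quantile of ln T is μ + z_p·σ.
ln(71.3) = 4.267 and ln(189) = 5.242; z_{0.32} = -0.4677, z_{0.82} = 0.9154.
σ = (5.242 − 4.267)/(0.9154 − (-0.4677)) = 0.705.
μ = 4.267 − (-0.4677)·0.705 = 4.597.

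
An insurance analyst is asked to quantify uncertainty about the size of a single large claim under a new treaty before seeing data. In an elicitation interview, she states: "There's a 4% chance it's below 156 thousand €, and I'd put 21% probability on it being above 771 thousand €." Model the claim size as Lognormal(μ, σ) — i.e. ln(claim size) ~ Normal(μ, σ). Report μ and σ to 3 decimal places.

μ ≈ 6.144, σ ≈ 0.625

If T ~ Lognormal(μ,σ) then ln T ~ Normal(μ,σ), so the p-quantile of ln T is μ + z_p·σ.
ln(156) = 5.05 and ln(771) = 6.648; z_{0.04} = -1.751, z_{0.79} = 0.8064.
σ = (6.648 − 5.05)/(0.8064 − (-1.751)) = 0.625.
μ = 5.05 − (-1.751)·0.625 = 6.144.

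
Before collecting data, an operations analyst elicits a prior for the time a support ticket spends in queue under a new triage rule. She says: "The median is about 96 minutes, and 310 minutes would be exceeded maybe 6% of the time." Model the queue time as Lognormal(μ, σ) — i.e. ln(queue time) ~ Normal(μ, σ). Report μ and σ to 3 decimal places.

μ ≈ 4.564, σ ≈ 0.754

If T ~ Lognormal(μ,σ) then ln T ~ Normal(μ,σ), so the p-quantile of ln T is μ + z_p·σ.
ln(96) = 4.564 and ln(310) = 5.737; z_{0.5} = 0, z_{0.94} = 1.555.
σ = (5.737 − 4.564)/(1.555 − (0)) = 0.754.
μ = 4.564 − (0)·0.754 = 4.564.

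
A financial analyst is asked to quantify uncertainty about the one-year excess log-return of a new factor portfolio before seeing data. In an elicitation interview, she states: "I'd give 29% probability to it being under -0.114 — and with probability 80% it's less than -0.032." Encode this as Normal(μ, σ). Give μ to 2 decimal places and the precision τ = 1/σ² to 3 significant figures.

For Normal(μ,σ), the p-quantile is μ + z_p·σ. Here z_{0.29} = -0.5534, z_{0.8} = 0.8416.
So -0.114 = μ − 0.5534σ and -0.032 = μ + 0.8416σ.
Subtracting: σ = (-0.032 − -0.114)/(0.8416 − (-0.5534)) = 0.06.
Then μ = -0.114 − (-0.5534)·0.06 = -0.08.
Precision τ = 1/σ² = 1/0.05878² = 289.

μ = -0.08, τ = 289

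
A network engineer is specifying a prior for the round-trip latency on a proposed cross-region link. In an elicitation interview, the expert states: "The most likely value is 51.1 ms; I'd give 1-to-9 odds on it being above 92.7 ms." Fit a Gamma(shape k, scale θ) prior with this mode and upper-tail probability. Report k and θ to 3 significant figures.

k ≈ 6.37, θ ≈ 9.51

Gamma(k,θ) with k>1 has mode (k−1)θ, so θ = 51.1/(k−1).
Need P(X < 92.7) = 0.9 with θ tied to k this way. Start at k = 2, θ = 51.1: P(X<92.7) ≈ 0.541.
Too low — raise k to concentrate. Iterating converges to k ≈ 6.37.
Then θ = 51.1/(6.37−1) ≈ 9.51.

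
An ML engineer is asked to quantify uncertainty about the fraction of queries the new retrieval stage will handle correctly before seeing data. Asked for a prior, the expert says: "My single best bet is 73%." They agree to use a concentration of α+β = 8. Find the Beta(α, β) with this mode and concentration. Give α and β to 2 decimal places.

α = 5.38, β = 2.62

For α,β > 1 the Beta mode is (α−1)/(α+β−2). With α+β = 8, the mode is (α−1)/6.
Set (α−1)/6 = 0.73 → α = 1 + 0.73·6 = 5.38.
β = 8 − α = 2.62.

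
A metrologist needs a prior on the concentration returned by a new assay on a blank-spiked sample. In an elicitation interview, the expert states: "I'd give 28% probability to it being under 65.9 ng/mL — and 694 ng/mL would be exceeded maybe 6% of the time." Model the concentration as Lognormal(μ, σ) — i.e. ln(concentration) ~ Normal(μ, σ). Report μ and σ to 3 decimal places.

μ ≈ 4.830, σ ≈ 1.101

If T ~ Lognormal(μ,σ) then ln T ~ Normal(μ,σ), so the p-quantile of ln T is μ + z_p·σ.
ln(65.9) = 4.188 and ln(694) = 6.542; z_{0.28} = -0.5828, z_{0.94} = 1.555.
σ = (6.542 − 4.188)/(1.555 − (-0.5828)) = 1.101.
μ = 4.188 − (-0.5828)·1.101 = 4.830.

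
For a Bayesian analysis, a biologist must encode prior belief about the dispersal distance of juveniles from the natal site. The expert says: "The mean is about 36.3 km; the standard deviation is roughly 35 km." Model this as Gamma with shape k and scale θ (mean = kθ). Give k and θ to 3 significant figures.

k ≈ 1.08, θ ≈ 33.7

For Gamma(k, scale θ): mean = kθ, variance = kθ², so CV = 1/√k.
CV = SD/mean = 35/36.3 = 0.9642, hence k = 1/CV² = 1.08.
Then θ = mean/k = 36.3/1.08 = 33.7.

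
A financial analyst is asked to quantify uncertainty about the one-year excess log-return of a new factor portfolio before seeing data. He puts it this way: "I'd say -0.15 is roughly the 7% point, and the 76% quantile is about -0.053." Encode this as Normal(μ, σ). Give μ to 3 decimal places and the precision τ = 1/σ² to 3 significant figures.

For Normal(μ,σ), the p-quantile is μ + z_p·σ. Here z_{0.07} = -1.476, z_{0.76} = 0.7063.
So -0.15 = μ − 1.476σ and -0.053 = μ + 0.7063σ.
Subtracting: σ = (-0.053 − -0.15)/(0.7063 − (-1.476)) = 0.044.
Then μ = -0.15 − (-1.476)·0.044 = -0.084.
Precision τ = 1/σ² = 1/0.04445² = 506.

μ = -0.084, τ = 506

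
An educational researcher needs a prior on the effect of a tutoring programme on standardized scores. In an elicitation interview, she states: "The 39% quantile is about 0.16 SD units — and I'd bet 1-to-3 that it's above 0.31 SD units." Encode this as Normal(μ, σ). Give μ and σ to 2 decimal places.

μ = 0.20, σ = 0.16

The p-quantile of Normal(μ,σ) is μ + z_p·σ, with z_{0.39} = -0.2793 and z_{0.75} = 0.6745.
Eliminate σ: μ = (z₂·x₁ − z₁·x₂)/(z₂ − z₁) = (0.6745·0.16 − (-0.2793)·0.31)/0.9538 = 0.20.
Then σ = (x₂ − x₁)/(z₂ − z₁) = (0.31 − 0.16)/0.9538 = 0.16.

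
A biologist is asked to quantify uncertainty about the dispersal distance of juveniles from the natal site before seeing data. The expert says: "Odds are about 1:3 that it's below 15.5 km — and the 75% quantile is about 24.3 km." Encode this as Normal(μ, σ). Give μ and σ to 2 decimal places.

μ = 19.90, σ = 6.52

For Normal(μ,σ), the p-quantile is μ + z_p·σ. Here z_{0.25} = -0.6745, z_{0.75} = 0.6745.
So 15.5 = μ − 0.6745σ and 24.3 = μ + 0.6745σ.
Subtracting: σ = (24.3 − 15.5)/(0.6745 − (-0.6745)) = 6.52.
Then μ = 15.5 − (-0.6745)·6.52 = 19.90.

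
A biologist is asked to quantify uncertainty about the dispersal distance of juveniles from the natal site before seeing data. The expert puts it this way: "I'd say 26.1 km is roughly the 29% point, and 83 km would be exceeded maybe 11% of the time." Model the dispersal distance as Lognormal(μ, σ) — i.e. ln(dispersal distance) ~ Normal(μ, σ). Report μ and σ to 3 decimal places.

If T ~ Lognormal(μ,σ) then ln T ~ Normal(μ,σ), so the p-quantile of ln T is μ + z_p·σ.
ln(26.1) = 3.262 and ln(83) = 4.419; z_{0.29} = -0.5534, z_{0.89} = 1.227.
σ = (4.419 − 3.262)/(1.227 − (-0.5534)) = 0.650.
μ = 3.262 − (-0.5534)·0.650 = 3.622.

μ ≈ 3.622, σ ≈ 0.650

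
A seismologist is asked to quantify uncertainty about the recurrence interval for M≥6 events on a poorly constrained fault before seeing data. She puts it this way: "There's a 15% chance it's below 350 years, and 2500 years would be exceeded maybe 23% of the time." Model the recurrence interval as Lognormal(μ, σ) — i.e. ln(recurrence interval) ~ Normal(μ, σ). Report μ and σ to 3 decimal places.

If T ~ Lognormal(μ,σ) then ln T ~ Normal(μ,σ), so the p-quantile of ln T is μ + z_p·σ.
ln(350) = 5.858 and ln(2500) = 7.824; z_{0.15} = -1.036, z_{0.77} = 0.7388.
σ = (7.824 − 5.858)/(0.7388 − (-1.036)) = 1.107.
μ = 5.858 − (-1.036)·1.107 = 7.006.

μ ≈ 7.006, σ ≈ 1.107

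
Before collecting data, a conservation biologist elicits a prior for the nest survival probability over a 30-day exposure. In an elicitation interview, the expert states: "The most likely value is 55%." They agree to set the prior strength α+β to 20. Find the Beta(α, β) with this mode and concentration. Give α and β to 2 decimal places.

α = 10.90, β = 9.10

For α,β > 1 the Beta mode is (α−1)/(α+β−2). With α+β = 20, the mode is (α−1)/18.
Set (α−1)/18 = 0.55 → α = 1 + 0.55·18 = 10.90.
β = 20 − α = 9.10.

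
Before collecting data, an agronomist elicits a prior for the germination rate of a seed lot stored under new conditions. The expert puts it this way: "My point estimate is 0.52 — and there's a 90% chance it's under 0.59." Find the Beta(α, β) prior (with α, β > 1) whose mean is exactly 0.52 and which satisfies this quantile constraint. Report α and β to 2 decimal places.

α ≈ 43.20, β ≈ 39.88

With mean 0.52 fixed, write α = 0.52s, β = 0.48s where s = α+β.
Need P(θ < 0.59) = 0.9 under Beta(0.52s, 0.48s). Normal approximation: (q−m)/√(m(1−m)/s) ≈ z_{0.9} = 1.28, so s ≈ 0.52·0.48·(1.28)²/(0.59−0.52)² = 83.7.
At s = 83.7: P(θ<0.59) ≈ 0.901. Adjusting to match 0.9 gives s ≈ 83.08.
So α = 0.52·83.08 ≈ 43.20, β = 0.48·83.08 ≈ 39.88.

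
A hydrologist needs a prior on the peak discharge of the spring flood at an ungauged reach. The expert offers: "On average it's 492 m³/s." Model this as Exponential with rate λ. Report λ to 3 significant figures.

Exponential mean = 1/λ, so λ = 1/492.0 = 0.00203.

λ ≈ 0.00203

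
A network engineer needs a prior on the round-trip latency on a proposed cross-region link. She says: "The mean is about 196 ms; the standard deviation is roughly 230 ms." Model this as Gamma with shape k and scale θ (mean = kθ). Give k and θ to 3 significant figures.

For Gamma(k, scale θ): mean = kθ, variance = kθ², so CV = 1/√k.
CV = SD/mean = 230/196 = 1.173, hence k = 1/CV² = 0.726.
Then θ = mean/k = 196/0.726 = 270.

k ≈ 0.726, θ ≈ 270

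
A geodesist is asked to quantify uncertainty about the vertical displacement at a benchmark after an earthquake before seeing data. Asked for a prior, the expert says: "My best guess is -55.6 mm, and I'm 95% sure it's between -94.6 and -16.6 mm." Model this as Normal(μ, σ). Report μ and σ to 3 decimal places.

A symmetric 95% interval runs μ ± z·σ with z = 1.96.
Half-width = 39, so σ = 39/1.96 = 19.898.
μ is the stated best guess, -55.600.

μ = -55.600, σ = 19.898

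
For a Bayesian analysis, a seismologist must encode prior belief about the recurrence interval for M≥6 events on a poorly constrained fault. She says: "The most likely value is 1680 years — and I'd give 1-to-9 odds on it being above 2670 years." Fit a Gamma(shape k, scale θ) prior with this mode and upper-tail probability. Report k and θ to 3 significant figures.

Gamma(k,θ) with k>1 has mode (k−1)θ, so θ = 1680/(k−1).
Need P(X < 2670) = 0.9 with θ tied to k this way. Start at k = 2, θ = 1680: P(X<2670) ≈ 0.472.
Too low — raise k to concentrate. Iterating converges to k ≈ 9.74.
Then θ = 1680/(9.74−1) ≈ 192.

k ≈ 9.74, θ ≈ 192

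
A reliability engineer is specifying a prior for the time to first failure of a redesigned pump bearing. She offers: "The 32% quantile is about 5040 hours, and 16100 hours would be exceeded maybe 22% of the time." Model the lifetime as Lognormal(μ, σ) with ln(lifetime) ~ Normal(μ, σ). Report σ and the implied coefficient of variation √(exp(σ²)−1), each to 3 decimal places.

σ ≈ 0.937, CV ≈ 1.185

If T ~ Lognormal(μ,σ) then ln T ~ Normal(μ,σ), so the p-quantile of ln T is μ + z_p·σ.
ln(5040) = 8.525 and ln(16100) = 9.687; z_{0.32} = -0.4677, z_{0.78} = 0.7722.
σ = (9.687 − 8.525)/(0.7722 − (-0.4677)) = 0.937.
μ = 8.525 − (-0.4677)·0.937 = 8.963.
CV = √(exp(σ²)−1) = √(exp(0.8774)−1) = 1.185.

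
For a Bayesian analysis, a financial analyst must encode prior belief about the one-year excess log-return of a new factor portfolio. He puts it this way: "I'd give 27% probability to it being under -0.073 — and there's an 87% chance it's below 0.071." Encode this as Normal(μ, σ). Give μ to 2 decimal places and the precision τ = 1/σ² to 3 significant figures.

The p-quantile of Normal(μ,σ) is μ + z_p·σ, with z_{0.27} = -0.6128 and z_{0.87} = 1.126.
Eliminate σ: μ = (z₂·x₁ − z₁·x₂)/(z₂ − z₁) = (1.126·-0.073 − (-0.6128)·0.071)/1.739 = -0.02.
Then σ = (x₂ − x₁)/(z₂ − z₁) = (0.071 − -0.073)/1.739 = 0.08.
Precision τ = 1/σ² = 1/0.0828² = 146.

μ = -0.02, τ = 146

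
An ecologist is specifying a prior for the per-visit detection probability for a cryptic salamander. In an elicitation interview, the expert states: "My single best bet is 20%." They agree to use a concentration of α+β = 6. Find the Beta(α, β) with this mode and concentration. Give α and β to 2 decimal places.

For α,β > 1 the Beta mode is (α−1)/(α+β−2). With α+β = 6, the mode is (α−1)/4.
Set (α−1)/4 = 0.2 → α = 1 + 0.2·4 = 1.80.
β = 6 − α = 4.20.

α = 1.80, β = 4.20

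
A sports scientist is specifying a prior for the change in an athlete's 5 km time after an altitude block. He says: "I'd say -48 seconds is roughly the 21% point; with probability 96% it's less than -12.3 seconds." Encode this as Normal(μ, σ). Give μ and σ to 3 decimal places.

μ = -36.741, σ = 13.961

The p-quantile of Normal(μ,σ) is μ + z_p·σ, with z_{0.21} = -0.8064 and z_{0.96} = 1.751.
Eliminate σ: μ = (z₂·x₁ − z₁·x₂)/(z₂ − z₁) = (1.751·-48 − (-0.8064)·-12.3)/2.557 = -36.741.
Then σ = (x₂ − x₁)/(z₂ − z₁) = (-12.3 − -48)/2.557 = 13.961.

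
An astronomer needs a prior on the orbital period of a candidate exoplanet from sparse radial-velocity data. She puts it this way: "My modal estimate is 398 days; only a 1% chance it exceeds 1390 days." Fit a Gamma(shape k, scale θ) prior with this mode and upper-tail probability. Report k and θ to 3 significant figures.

k ≈ 3.77, θ ≈ 144

Gamma(k,θ) with k>1 has mode (k−1)θ, so θ = 398/(k−1).
Need P(X < 1390) = 0.99 with θ tied to k this way. Start at k = 2, θ = 398: P(X<1390) ≈ 0.863.
Too low — raise k to concentrate. Iterating converges to k ≈ 3.77.
Then θ = 398/(3.77−1) ≈ 144.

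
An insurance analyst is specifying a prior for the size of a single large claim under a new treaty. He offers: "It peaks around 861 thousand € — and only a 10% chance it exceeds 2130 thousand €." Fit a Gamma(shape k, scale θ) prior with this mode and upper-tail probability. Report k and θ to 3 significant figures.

Gamma(k,θ) with k>1 has mode (k−1)θ, so θ = 861/(k−1).
Need P(X < 2130) = 0.9 with θ tied to k this way. Start at k = 2, θ = 861: P(X<2130) ≈ 0.707.
Too low — raise k to concentrate. Iterating converges to k ≈ 3.34.
Then θ = 861/(3.34−1) ≈ 368.

k ≈ 3.34, θ ≈ 368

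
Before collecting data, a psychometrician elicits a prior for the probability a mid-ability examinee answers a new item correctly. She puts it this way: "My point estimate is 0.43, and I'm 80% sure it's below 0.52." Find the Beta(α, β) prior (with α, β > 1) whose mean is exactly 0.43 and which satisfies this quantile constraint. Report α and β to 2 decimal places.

With mean 0.43 fixed, write α = 0.43s, β = 0.57s where s = α+β.
Need P(θ < 0.52) = 0.8 under Beta(0.43s, 0.57s). Normal approximation: (q−m)/√(m(1−m)/s) ≈ z_{0.8} = 0.842, so s ≈ 0.43·0.57·(0.842)²/(0.52−0.43)² = 21.4.
At s = 21.4: P(θ<0.52) ≈ 0.801. Adjusting to match 0.8 gives s ≈ 21.26.
So α = 0.43·21.26 ≈ 9.14, β = 0.57·21.26 ≈ 12.12.

α ≈ 9.14, β ≈ 12.12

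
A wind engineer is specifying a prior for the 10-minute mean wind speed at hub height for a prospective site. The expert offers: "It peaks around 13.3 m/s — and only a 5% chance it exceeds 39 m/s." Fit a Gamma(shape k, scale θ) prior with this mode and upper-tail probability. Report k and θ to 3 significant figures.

k ≈ 3.3, θ ≈ 5.79

Gamma(k,θ) with k>1 has mode (k−1)θ, so θ = 13.3/(k−1).
Need P(X < 39) = 0.95 with θ tied to k this way. Start at k = 2, θ = 13.3: P(X<39) ≈ 0.791.
Too low — raise k to concentrate. Iterating converges to k ≈ 3.3.
Then θ = 13.3/(3.3−1) ≈ 5.79.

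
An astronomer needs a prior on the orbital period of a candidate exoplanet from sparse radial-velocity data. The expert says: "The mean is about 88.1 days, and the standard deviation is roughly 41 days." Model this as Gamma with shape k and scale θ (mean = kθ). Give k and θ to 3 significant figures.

k ≈ 4.62, θ ≈ 19.1

For Gamma(k, scale θ): mean = kθ, variance = kθ², so CV = 1/√k.
CV = SD/mean = 41/88.1 = 0.4654, hence k = 1/CV² = 4.62.
Then θ = mean/k = 88.1/4.62 = 19.1.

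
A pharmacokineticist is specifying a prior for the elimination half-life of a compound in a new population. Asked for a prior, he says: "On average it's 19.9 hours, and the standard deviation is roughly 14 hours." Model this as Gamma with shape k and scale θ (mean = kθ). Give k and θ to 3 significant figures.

k ≈ 2.02, θ ≈ 9.85

For Gamma(k, scale θ): mean = kθ, variance = kθ², so CV = 1/√k.
CV = SD/mean = 14/19.9 = 0.7035, hence k = 1/CV² = 2.02.
Then θ = mean/k = 19.9/2.02 = 9.85.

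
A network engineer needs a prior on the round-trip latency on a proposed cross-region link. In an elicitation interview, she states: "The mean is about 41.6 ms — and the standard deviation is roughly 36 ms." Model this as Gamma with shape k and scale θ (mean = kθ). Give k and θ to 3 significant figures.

For Gamma(k, scale θ): mean = kθ, variance = kθ², so CV = 1/√k.
CV = SD/mean = 36/41.6 = 0.8654, hence k = 1/CV² = 1.34.
Then θ = mean/k = 41.6/1.34 = 31.2.

k ≈ 1.34, θ ≈ 31.2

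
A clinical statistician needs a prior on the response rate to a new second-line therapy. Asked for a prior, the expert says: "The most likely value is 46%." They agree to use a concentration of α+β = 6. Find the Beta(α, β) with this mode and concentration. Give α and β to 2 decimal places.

For α,β > 1 the Beta mode is (α−1)/(α+β−2). With α+β = 6, the mode is (α−1)/4.
Set (α−1)/4 = 0.46 → α = 1 + 0.46·4 = 2.84.
β = 6 − α = 3.16.

α = 2.84, β = 3.16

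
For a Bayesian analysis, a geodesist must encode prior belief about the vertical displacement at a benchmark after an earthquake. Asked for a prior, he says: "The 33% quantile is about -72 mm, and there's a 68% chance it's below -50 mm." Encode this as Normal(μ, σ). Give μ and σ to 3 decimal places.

μ = -61.337, σ = 24.239

For Normal(μ,σ), the p-quantile is μ + z_p·σ. Here z_{0.33} = -0.4399, z_{0.68} = 0.4677.
So -72 = μ − 0.4399σ and -50 = μ + 0.4677σ.
Subtracting: σ = (-50 − -72)/(0.4677 − (-0.4399)) = 24.239.
Then μ = -72 − (-0.4399)·24.239 = -61.337.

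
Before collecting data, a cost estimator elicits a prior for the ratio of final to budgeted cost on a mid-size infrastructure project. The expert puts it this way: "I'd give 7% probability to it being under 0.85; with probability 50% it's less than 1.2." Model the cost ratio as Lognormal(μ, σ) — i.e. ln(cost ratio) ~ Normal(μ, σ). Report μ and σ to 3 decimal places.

μ ≈ 0.182, σ ≈ 0.234

If T ~ Lognormal(μ,σ) then ln T ~ Normal(μ,σ), so the p-quantile of ln T is μ + z_p·σ.
ln(0.85) = -0.1625 and ln(1.2) = 0.1823; z_{0.07} = -1.476, z_{0.5} = 0.
σ = (0.1823 − -0.1625)/(0 − (-1.476)) = 0.234.
μ = -0.1625 − (-1.476)·0.234 = 0.182.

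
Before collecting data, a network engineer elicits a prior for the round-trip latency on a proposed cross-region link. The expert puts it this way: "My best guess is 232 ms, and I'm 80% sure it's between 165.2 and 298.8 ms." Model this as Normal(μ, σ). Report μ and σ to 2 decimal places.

A symmetric 80% interval runs μ ± z·σ with z = 1.282.
Half-width = 66.8, so σ = 66.8/1.282 = 52.12.
μ is the stated best guess, 232.00.

μ = 232.00, σ = 52.12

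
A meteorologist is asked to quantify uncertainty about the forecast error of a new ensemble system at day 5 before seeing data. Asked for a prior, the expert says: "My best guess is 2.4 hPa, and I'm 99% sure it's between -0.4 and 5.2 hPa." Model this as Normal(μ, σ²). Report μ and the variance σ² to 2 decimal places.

μ = 2.40, σ² = 1.18

A symmetric 99% interval runs μ ± z·σ with z = 2.576.
Half-width = 2.8, so σ = 2.8/2.576 = 1.087 and σ² = 1.18.
μ is the stated best guess, 2.40.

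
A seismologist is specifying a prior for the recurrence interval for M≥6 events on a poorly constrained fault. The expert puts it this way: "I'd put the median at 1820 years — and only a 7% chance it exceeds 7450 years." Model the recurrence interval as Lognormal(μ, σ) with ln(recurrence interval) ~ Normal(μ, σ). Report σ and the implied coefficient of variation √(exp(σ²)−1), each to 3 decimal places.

σ ≈ 0.955, CV ≈ 1.220

If T ~ Lognormal(μ,σ) then ln T ~ Normal(μ,σ), so the p-quantile of ln T is μ + z_p·σ.
ln(1820) = 7.507 and ln(7450) = 8.916; z_{0.5} = 0, z_{0.93} = 1.476.
σ = (8.916 − 7.507)/(1.476 − (0)) = 0.955.
μ = 7.507 − (0)·0.955 = 7.507.
CV = √(exp(σ²)−1) = √(exp(0.9120)−1) = 1.220.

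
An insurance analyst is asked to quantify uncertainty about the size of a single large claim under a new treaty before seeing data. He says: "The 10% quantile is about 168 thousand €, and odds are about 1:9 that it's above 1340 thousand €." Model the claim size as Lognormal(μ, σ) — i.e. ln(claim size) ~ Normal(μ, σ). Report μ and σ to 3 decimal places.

μ ≈ 6.162, σ ≈ 0.810

If T ~ Lognormal(μ,σ) then ln T ~ Normal(μ,σ), so the p-quantile of ln T is μ + z_p·σ.
ln(168) = 5.124 and ln(1340) = 7.2; z_{0.1} = -1.282, z_{0.9} = 1.282.
σ = (7.2 − 5.124)/(1.282 − (-1.282)) = 0.810.
μ = 5.124 − (-1.282)·0.810 = 6.162.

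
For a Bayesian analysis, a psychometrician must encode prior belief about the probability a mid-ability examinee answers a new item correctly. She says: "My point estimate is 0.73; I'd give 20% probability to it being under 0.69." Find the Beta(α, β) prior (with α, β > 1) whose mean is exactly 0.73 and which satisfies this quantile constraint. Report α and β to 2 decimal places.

α ≈ 61.91, β ≈ 22.90

With mean 0.73 fixed, write α = 0.73s, β = 0.27s where s = α+β.
Need P(θ < 0.69) = 0.2 under Beta(0.73s, 0.27s). Normal approximation: (q−m)/√(m(1−m)/s) ≈ z_{0.2} = -0.842, so s ≈ 0.73·0.27·(-0.842)²/(0.69−0.73)² = 87.3.
At s = 87.3: P(θ<0.69) ≈ 0.197. Adjusting to match 0.2 gives s ≈ 84.80.
So α = 0.73·84.80 ≈ 61.91, β = 0.27·84.80 ≈ 22.90.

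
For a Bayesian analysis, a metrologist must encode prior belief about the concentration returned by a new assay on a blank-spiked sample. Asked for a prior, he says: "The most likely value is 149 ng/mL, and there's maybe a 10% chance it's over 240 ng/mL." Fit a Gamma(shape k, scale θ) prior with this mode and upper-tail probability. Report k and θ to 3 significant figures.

Gamma(k,θ) with k>1 has mode (k−1)θ, so θ = 149/(k−1).
Need P(X < 240) = 0.9 with θ tied to k this way. Start at k = 2, θ = 149: P(X<240) ≈ 0.479.
Too low — raise k to concentrate. Iterating converges to k ≈ 9.28.
Then θ = 149/(9.28−1) ≈ 18.

k ≈ 9.28, θ ≈ 18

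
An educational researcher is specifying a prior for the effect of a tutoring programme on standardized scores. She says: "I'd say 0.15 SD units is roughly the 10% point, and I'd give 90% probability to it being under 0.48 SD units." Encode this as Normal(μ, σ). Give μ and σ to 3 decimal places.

μ = 0.315, σ = 0.129

For Normal(μ,σ), the p-quantile is μ + z_p·σ. Here z_{0.1} = -1.282, z_{0.9} = 1.282.
So 0.15 = μ − 1.282σ and 0.48 = μ + 1.282σ.
Subtracting: σ = (0.48 − 0.15)/(1.282 − (-1.282)) = 0.129.
Then μ = 0.15 − (-1.282)·0.129 = 0.315.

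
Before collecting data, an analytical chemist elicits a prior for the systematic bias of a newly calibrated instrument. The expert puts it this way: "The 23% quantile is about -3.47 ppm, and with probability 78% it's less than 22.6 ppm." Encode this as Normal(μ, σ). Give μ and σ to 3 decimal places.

μ = 9.277, σ = 17.253

The p-quantile of Normal(μ,σ) is μ + z_p·σ, with z_{0.23} = -0.7388 and z_{0.78} = 0.7722.
Eliminate σ: μ = (z₂·x₁ − z₁·x₂)/(z₂ − z₁) = (0.7722·-3.47 − (-0.7388)·22.6)/1.511 = 9.277.
Then σ = (x₂ − x₁)/(z₂ − z₁) = (22.6 − -3.47)/1.511 = 17.253.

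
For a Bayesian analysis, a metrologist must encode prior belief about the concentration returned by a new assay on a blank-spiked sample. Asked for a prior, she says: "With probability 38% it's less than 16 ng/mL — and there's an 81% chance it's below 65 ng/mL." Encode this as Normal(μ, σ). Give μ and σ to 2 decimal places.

For Normal(μ,σ), the p-quantile is μ + z_p·σ. Here z_{0.38} = -0.3055, z_{0.81} = 0.8779.
So 16 = μ − 0.3055σ and 65 = μ + 0.8779σ.
Subtracting: σ = (65 − 16)/(0.8779 − (-0.3055)) = 41.41.
Then μ = 16 − (-0.3055)·41.41 = 28.65.

μ = 28.65, σ = 41.41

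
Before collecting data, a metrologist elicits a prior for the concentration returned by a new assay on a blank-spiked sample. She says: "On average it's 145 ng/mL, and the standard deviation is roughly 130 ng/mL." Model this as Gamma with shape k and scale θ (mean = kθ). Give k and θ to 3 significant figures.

k ≈ 1.24, θ ≈ 117

For Gamma(k, scale θ): mean = kθ, variance = kθ², so CV = 1/√k.
CV = SD/mean = 130/145 = 0.8966, hence k = 1/CV² = 1.24.
Then θ = mean/k = 145/1.24 = 117.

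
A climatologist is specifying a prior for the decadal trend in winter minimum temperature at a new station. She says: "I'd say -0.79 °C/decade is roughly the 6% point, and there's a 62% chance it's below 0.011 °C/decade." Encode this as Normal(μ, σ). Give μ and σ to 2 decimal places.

μ = -0.12, σ = 0.43

The p-quantile of Normal(μ,σ) is μ + z_p·σ, with z_{0.06} = -1.555 and z_{0.62} = 0.3055.
Eliminate σ: μ = (z₂·x₁ − z₁·x₂)/(z₂ − z₁) = (0.3055·-0.79 − (-1.555)·0.011)/1.86 = -0.12.
Then σ = (x₂ − x₁)/(z₂ − z₁) = (0.011 − -0.79)/1.86 = 0.43.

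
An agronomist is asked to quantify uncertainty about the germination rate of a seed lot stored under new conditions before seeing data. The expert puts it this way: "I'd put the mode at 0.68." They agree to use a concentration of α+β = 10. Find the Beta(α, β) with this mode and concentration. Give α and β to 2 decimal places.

For α,β > 1 the Beta mode is (α−1)/(α+β−2). With α+β = 10, the mode is (α−1)/8.
Set (α−1)/8 = 0.68 → α = 1 + 0.68·8 = 6.44.
β = 10 − α = 3.56.

α = 6.44, β = 3.56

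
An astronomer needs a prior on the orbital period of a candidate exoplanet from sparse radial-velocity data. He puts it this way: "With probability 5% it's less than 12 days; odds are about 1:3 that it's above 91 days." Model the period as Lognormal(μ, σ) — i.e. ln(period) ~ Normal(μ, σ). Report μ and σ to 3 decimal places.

If T ~ Lognormal(μ,σ) then ln T ~ Normal(μ,σ), so the p-quantile of ln T is μ + z_p·σ.
ln(12) = 2.485 and ln(91) = 4.511; z_{0.05} = -1.645, z_{0.75} = 0.6745.
σ = (4.511 − 2.485)/(0.6745 − (-1.645)) = 0.874.
μ = 2.485 − (-1.645)·0.874 = 3.922.

μ ≈ 3.922, σ ≈ 0.874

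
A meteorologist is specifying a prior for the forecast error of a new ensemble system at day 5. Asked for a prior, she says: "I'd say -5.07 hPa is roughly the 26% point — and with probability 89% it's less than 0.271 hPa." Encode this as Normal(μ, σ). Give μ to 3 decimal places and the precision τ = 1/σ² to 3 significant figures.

For Normal(μ,σ), the p-quantile is μ + z_p·σ. Here z_{0.26} = -0.6433, z_{0.89} = 1.227.
So -5.07 = μ − 0.6433σ and 0.271 = μ + 1.227σ.
Subtracting: σ = (0.271 − -5.07)/(1.227 − (-0.6433)) = 2.856.
Then μ = -5.07 − (-0.6433)·2.856 = -3.232.
Precision τ = 1/σ² = 1/2.856² = 0.123.

μ = -3.232, τ = 0.123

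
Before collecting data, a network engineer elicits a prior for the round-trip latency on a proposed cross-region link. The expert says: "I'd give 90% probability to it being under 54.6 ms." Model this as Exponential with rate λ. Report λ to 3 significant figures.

P(T < 54.6) = 1 − e^(−λ·54.6) = 0.9, so λ = −ln(1−0.9)/54.6 = −ln(0.1)/54.6 = 0.0422.

λ ≈ 0.0422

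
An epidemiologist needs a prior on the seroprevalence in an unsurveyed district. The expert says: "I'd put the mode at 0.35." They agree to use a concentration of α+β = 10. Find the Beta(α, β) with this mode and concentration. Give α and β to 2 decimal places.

α = 3.80, β = 6.20

For α,β > 1 the Beta mode is (α−1)/(α+β−2). With α+β = 10, the mode is (α−1)/8.
Set (α−1)/8 = 0.35 → α = 1 + 0.35·8 = 3.80.
β = 10 − α = 6.20.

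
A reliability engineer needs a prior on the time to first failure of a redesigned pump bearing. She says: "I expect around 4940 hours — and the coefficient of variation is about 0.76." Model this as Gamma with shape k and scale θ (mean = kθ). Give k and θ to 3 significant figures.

For Gamma(k, scale θ): mean = kθ, variance = kθ², so CV = 1/√k.
CV = 0.76, hence k = 1/CV² = 1.73.
Then θ = mean/k = 4940/1.73 = 2850.

k ≈ 1.73, θ ≈ 2850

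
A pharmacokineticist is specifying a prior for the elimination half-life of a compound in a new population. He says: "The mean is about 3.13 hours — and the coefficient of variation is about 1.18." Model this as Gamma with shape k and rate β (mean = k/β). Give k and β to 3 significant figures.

For Gamma(k, rate β): mean = k/β, variance = k/β², so CV = 1/√k.
CV = 1.18, hence k = 1/CV² = 0.718.
Then β = k/mean = 0.718/3.13 = 0.229.

k ≈ 0.718, β ≈ 0.229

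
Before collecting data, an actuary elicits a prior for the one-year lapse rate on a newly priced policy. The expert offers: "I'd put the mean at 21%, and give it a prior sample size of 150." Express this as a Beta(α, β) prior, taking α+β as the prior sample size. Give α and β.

α = 31.5, β = 118.5

Under the effective-sample-size interpretation, Beta(α, β) has prior mean α/(α+β) and prior sample size α+β.
So α+β = 150 and α/(α+β) = 0.21, giving α = 0.21·150 = 31.5 and β = 150 − 31.5 = 118.5.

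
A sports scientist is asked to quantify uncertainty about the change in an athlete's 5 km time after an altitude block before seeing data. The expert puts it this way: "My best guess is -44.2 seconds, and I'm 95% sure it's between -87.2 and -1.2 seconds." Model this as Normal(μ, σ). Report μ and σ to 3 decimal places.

A symmetric 95% interval runs μ ± z·σ with z = 1.96.
Half-width = 43, so σ = 43/1.96 = 21.939.
μ is the stated best guess, -44.200.

μ = -44.200, σ = 21.939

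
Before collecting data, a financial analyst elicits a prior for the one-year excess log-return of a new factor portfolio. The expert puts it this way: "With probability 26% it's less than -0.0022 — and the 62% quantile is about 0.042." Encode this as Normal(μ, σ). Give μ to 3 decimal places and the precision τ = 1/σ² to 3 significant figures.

μ = 0.028, τ = 461

For Normal(μ,σ), the p-quantile is μ + z_p·σ. Here z_{0.26} = -0.6433, z_{0.62} = 0.3055.
So -0.0022 = μ − 0.6433σ and 0.042 = μ + 0.3055σ.
Subtracting: σ = (0.042 − -0.0022)/(0.3055 − (-0.6433)) = 0.047.
Then μ = -0.0022 − (-0.6433)·0.047 = 0.028.
Precision τ = 1/σ² = 1/0.04658² = 461.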